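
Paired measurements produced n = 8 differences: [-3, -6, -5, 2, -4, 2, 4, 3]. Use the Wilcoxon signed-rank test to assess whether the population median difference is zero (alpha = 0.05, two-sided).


Step 1: Drop any zero differences (none here) and take |d_i|.
|d| = [3, 6, 5, 2, 4, 2, 4, 3]
Step 2: Midrank |d_i| (ties get averaged ranks).
ranks: |3|->3.5, |6|->8, |5|->7, |2|->1.5, |4|->5.5, |2|->1.5, |4|->5.5, |3|->3.5
Step 3: Attach original signs; sum ranks with positive sign and with negative sign.
W+ = 1.5 + 1.5 + 5.5 + 3.5 = 12
W- = 3.5 + 8 + 7 + 5.5 = 24
(Check: W+ + W- = 36 should equal n(n+1)/2 = 36.)
Step 4: Test statistic W = min(W+, W-) = 12.
Step 5: Ties in |d|, so use the tie-corrected normal approximation.
        E[W] = n(n+1)/4 = 8*9/4 = 18.
        Tie groups: |d|=2 (t=2), |d|=3 (t=2), |d|=4 (t=2); sum(t^3 - t) = 18.
        Var[W] = n(n+1)(2n+1)/24 - sum(t^3-t)/48 = 1224/24 - 18/48 = 50.625.
        z = (W - E[W]) / sqrt(Var[W]) = (12 - 18) / 7.1151 = -0.8433.
        Two-sided p = 2*Phi(z) = 0.399075.
Step 6: alpha = 0.05. fail to reject H0.

W+ = 12, W- = 24, W = min = 12, p = 0.399075, fail to reject H0.


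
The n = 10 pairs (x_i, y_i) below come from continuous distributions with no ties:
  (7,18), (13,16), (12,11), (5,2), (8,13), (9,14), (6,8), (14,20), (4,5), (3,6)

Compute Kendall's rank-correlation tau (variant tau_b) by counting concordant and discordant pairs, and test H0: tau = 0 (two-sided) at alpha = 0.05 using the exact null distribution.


Step 1: Enumerate the 45 unordered pairs (i,j) with i<j and classify each by sign(x_j-x_i) * sign(y_j-y_i).
  (1,2):dx=+6,dy=-2->D; (1,3):dx=+5,dy=-7->D; (1,4):dx=-2,dy=-16->C; (1,5):dx=+1,dy=-5->D
  (1,6):dx=+2,dy=-4->D; (1,7):dx=-1,dy=-10->C; (1,8):dx=+7,dy=+2->C; (1,9):dx=-3,dy=-13->C
  (1,10):dx=-4,dy=-12->C; (2,3):dx=-1,dy=-5->C; (2,4):dx=-8,dy=-14->C; (2,5):dx=-5,dy=-3->C
  (2,6):dx=-4,dy=-2->C; (2,7):dx=-7,dy=-8->C; (2,8):dx=+1,dy=+4->C; (2,9):dx=-9,dy=-11->C
  (2,10):dx=-10,dy=-10->C; (3,4):dx=-7,dy=-9->C; (3,5):dx=-4,dy=+2->D; (3,6):dx=-3,dy=+3->D
  (3,7):dx=-6,dy=-3->C; (3,8):dx=+2,dy=+9->C; (3,9):dx=-8,dy=-6->C; (3,10):dx=-9,dy=-5->C
  (4,5):dx=+3,dy=+11->C; (4,6):dx=+4,dy=+12->C; (4,7):dx=+1,dy=+6->C; (4,8):dx=+9,dy=+18->C
  (4,9):dx=-1,dy=+3->D; (4,10):dx=-2,dy=+4->D; (5,6):dx=+1,dy=+1->C; (5,7):dx=-2,dy=-5->C
  (5,8):dx=+6,dy=+7->C; (5,9):dx=-4,dy=-8->C; (5,10):dx=-5,dy=-7->C; (6,7):dx=-3,dy=-6->C
  (6,8):dx=+5,dy=+6->C; (6,9):dx=-5,dy=-9->C; (6,10):dx=-6,dy=-8->C; (7,8):dx=+8,dy=+12->C
  (7,9):dx=-2,dy=-3->C; (7,10):dx=-3,dy=-2->C; (8,9):dx=-10,dy=-15->C; (8,10):dx=-11,dy=-14->C
  (9,10):dx=-1,dy=+1->D
Step 2: C = 36, D = 9, total pairs = 45.
Step 3: tau = (C - D)/(n(n-1)/2) = (36 - 9)/45 = 0.600000.
Step 4: Exact two-sided p-value (enumerate n! = 3628800 permutations of y under H0): p = 0.016666.
Step 5: alpha = 0.05. reject H0.

tau_b = 0.6000 (C=36, D=9), p = 0.016666, reject H0.


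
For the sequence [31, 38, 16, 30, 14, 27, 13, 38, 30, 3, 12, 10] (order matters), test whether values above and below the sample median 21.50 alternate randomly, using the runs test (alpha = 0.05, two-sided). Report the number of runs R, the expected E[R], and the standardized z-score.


Step 1: Compute median = 21.50; label A = above, B = below.
Labels in order: AABABABAABBB  (n_A = 6, n_B = 6)
Step 2: Count runs R = 8.
Step 3: Under H0 (random ordering), E[R] = 2*n_A*n_B/(n_A+n_B) + 1 = 2*6*6/12 + 1 = 7.0000.
        Var[R] = 2*n_A*n_B*(2*n_A*n_B - n_A - n_B) / ((n_A+n_B)^2 * (n_A+n_B-1)) = 4320/1584 = 2.7273.
        SD[R] = 1.6514.
Step 4: Continuity-corrected z = (R - 0.5 - E[R]) / SD[R] = (8 - 0.5 - 7.0000) / 1.6514 = 0.3028.
Step 5: Two-sided p-value via normal approximation = 2*(1 - Phi(|z|)) = 0.762069.
Step 6: alpha = 0.05. fail to reject H0.

R = 8, z = 0.3028, p = 0.762069, fail to reject H0.


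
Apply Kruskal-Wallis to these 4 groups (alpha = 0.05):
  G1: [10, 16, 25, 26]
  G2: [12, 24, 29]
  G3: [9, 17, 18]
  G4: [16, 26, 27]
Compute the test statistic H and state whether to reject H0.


Step 1: Combine all N = 13 observations and assign midranks.
sorted (value, group, rank): (9,G3,1), (10,G1,2), (12,G2,3), (16,G1,4.5), (16,G4,4.5), (17,G3,6), (18,G3,7), (24,G2,8), (25,G1,9), (26,G1,10.5), (26,G4,10.5), (27,G4,12), (29,G2,13)
Step 2: Sum ranks within each group.
R_1 = 26 (n_1 = 4)
R_2 = 24 (n_2 = 3)
R_3 = 14 (n_3 = 3)
R_4 = 27 (n_4 = 3)
Step 3: H = 12/(N(N+1)) * sum(R_i^2/n_i) - 3(N+1)
     = 12/(13*14) * (26^2/4 + 24^2/3 + 14^2/3 + 27^2/3) - 3*14
     = 0.065934 * 669.333 - 42
     = 2.131868.
Step 4: Ties present; correction factor C = 1 - 12/(13^3 - 13) = 0.994505. Corrected H = 2.131868 / 0.994505 = 2.143646.
Step 5: Under H0, H ~ chi^2(3); p-value = 0.543133.
Step 6: alpha = 0.05. fail to reject H0.

H = 2.1436, df = 3, p = 0.543133, fail to reject H0.


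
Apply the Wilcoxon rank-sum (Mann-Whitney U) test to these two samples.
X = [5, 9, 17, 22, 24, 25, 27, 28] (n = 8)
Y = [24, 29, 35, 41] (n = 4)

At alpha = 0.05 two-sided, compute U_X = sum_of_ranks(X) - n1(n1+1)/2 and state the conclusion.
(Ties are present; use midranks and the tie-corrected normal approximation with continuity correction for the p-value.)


Step 1: Combine and sort all 12 observations; assign midranks.
sorted (value, group): (5,X), (9,X), (17,X), (22,X), (24,X), (24,Y), (25,X), (27,X), (28,X), (29,Y), (35,Y), (41,Y)
ranks: 5->1, 9->2, 17->3, 22->4, 24->5.5, 24->5.5, 25->7, 27->8, 28->9, 29->10, 35->11, 41->12
Step 2: Rank sum for X: R1 = 1 + 2 + 3 + 4 + 5.5 + 7 + 8 + 9 = 39.5.
Step 3: U_X = R1 - n1(n1+1)/2 = 39.5 - 8*9/2 = 39.5 - 36 = 3.5.
       U_Y = n1*n2 - U_X = 32 - 3.5 = 28.5.
Step 4: Ties are present, so use the tie-corrected normal approximation (with continuity correction) for the p-value.
Step 5: p-value = 0.041184; compare to alpha = 0.05. reject H0.

U_X = 3.5, p = 0.041184, reject H0 at alpha = 0.05.


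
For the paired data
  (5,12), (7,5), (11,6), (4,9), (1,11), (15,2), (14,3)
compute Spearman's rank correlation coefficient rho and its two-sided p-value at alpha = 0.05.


Step 1: Rank x and y separately (midranks; no ties here).
rank(x): 5->3, 7->4, 11->5, 4->2, 1->1, 15->7, 14->6
rank(y): 12->7, 5->3, 6->4, 9->5, 11->6, 2->1, 3->2
Step 2: d_i = R_x(i) - R_y(i); compute d_i^2.
  (3-7)^2=16, (4-3)^2=1, (5-4)^2=1, (2-5)^2=9, (1-6)^2=25, (7-1)^2=36, (6-2)^2=16
sum(d^2) = 104.
Step 3: rho = 1 - 6*104 / (7*(7^2 - 1)) = 1 - 624/336 = -0.857143.
Step 4: Under H0, t = rho * sqrt((n-2)/(1-rho^2)) = -3.7210 ~ t(5).
Step 5: Two-sided p-value from the t-distribution with 5 df = 0.013697.
Step 6: alpha = 0.05. reject H0.

rho = -0.8571, p = 0.013697, reject H0 at alpha = 0.05.


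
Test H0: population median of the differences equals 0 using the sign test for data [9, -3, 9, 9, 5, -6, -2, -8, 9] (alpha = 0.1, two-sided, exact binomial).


Step 1: Discard zero differences. Original n = 9; n_eff = number of nonzero differences = 9.
Nonzero differences (with sign): +9, -3, +9, +9, +5, -6, -2, -8, +9
Step 2: Count signs: positive = 5, negative = 4.
Step 3: Under H0: P(positive) = 0.5, so the number of positives S ~ Bin(9, 0.5).
Step 4: Two-sided exact p-value = sum of Bin(9,0.5) probabilities at or below the observed probability = 1.000000.
Step 5: alpha = 0.1. fail to reject H0.

n_eff = 9, pos = 5, neg = 4, p = 1.000000, fail to reject H0.


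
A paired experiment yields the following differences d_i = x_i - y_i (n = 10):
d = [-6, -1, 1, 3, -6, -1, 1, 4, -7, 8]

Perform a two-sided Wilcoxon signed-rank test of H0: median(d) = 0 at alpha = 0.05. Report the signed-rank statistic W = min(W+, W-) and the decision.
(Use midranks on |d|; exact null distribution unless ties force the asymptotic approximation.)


Step 1: Drop any zero differences (none here) and take |d_i|.
|d| = [6, 1, 1, 3, 6, 1, 1, 4, 7, 8]
Step 2: Midrank |d_i| (ties get averaged ranks).
ranks: |6|->7.5, |1|->2.5, |1|->2.5, |3|->5, |6|->7.5, |1|->2.5, |1|->2.5, |4|->6, |7|->9, |8|->10
Step 3: Attach original signs; sum ranks with positive sign and with negative sign.
W+ = 2.5 + 5 + 2.5 + 6 + 10 = 26
W- = 7.5 + 2.5 + 7.5 + 2.5 + 9 = 29
(Check: W+ + W- = 55 should equal n(n+1)/2 = 55.)
Step 4: Test statistic W = min(W+, W-) = 26.
Step 5: Ties in |d|, so use the tie-corrected normal approximation.
        E[W] = n(n+1)/4 = 10*11/4 = 27.5.
        Tie groups: |d|=1 (t=4), |d|=6 (t=2); sum(t^3 - t) = 66.
        Var[W] = n(n+1)(2n+1)/24 - sum(t^3-t)/48 = 2310/24 - 66/48 = 94.875.
        z = (W - E[W]) / sqrt(Var[W]) = (26 - 27.5) / 9.7404 = -0.1540.
        Two-sided p = 2*Phi(z) = 0.877611.
Step 6: alpha = 0.05. fail to reject H0.

W+ = 26, W- = 29, W = min = 26, p = 0.877611, fail to reject H0.


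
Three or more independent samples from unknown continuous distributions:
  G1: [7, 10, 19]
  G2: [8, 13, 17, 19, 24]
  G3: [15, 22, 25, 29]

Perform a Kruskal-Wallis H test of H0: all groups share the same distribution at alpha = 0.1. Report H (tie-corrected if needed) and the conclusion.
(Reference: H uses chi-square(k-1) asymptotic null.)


Step 1: Combine all N = 12 observations and assign midranks.
sorted (value, group, rank): (7,G1,1), (8,G2,2), (10,G1,3), (13,G2,4), (15,G3,5), (17,G2,6), (19,G1,7.5), (19,G2,7.5), (22,G3,9), (24,G2,10), (25,G3,11), (29,G3,12)
Step 2: Sum ranks within each group.
R_1 = 11.5 (n_1 = 3)
R_2 = 29.5 (n_2 = 5)
R_3 = 37 (n_3 = 4)
Step 3: H = 12/(N(N+1)) * sum(R_i^2/n_i) - 3(N+1)
     = 12/(12*13) * (11.5^2/3 + 29.5^2/5 + 37^2/4) - 3*13
     = 0.076923 * 560.383 - 39
     = 4.106410.
Step 4: Ties present; correction factor C = 1 - 6/(12^3 - 12) = 0.996503. Corrected H = 4.106410 / 0.996503 = 4.120819.
Step 5: Under H0, H ~ chi^2(2); p-value = 0.127402.
Step 6: alpha = 0.1. fail to reject H0.

H = 4.1208, df = 2, p = 0.127402, fail to reject H0.


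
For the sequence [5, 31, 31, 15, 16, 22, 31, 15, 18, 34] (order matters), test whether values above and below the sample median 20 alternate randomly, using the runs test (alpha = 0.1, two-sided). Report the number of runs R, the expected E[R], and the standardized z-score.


Step 1: Compute median = 20; label A = above, B = below.
Labels in order: BAABBAABBA  (n_A = 5, n_B = 5)
Step 2: Count runs R = 6.
Step 3: Under H0 (random ordering), E[R] = 2*n_A*n_B/(n_A+n_B) + 1 = 2*5*5/10 + 1 = 6.0000.
        Var[R] = 2*n_A*n_B*(2*n_A*n_B - n_A - n_B) / ((n_A+n_B)^2 * (n_A+n_B-1)) = 2000/900 = 2.2222.
        SD[R] = 1.4907.
Step 4: R = E[R], so z = 0 with no continuity correction.
Step 5: Two-sided p-value via normal approximation = 2*(1 - Phi(|z|)) = 1.000000.
Step 6: alpha = 0.1. fail to reject H0.

R = 6, z = 0.0000, p = 1.000000, fail to reject H0.


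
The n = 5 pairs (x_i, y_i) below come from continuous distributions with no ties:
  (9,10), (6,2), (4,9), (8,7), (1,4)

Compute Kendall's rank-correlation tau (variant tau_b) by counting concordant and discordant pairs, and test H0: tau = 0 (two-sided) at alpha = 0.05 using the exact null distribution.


Step 1: Enumerate the 10 unordered pairs (i,j) with i<j and classify each by sign(x_j-x_i) * sign(y_j-y_i).
  (1,2):dx=-3,dy=-8->C; (1,3):dx=-5,dy=-1->C; (1,4):dx=-1,dy=-3->C; (1,5):dx=-8,dy=-6->C
  (2,3):dx=-2,dy=+7->D; (2,4):dx=+2,dy=+5->C; (2,5):dx=-5,dy=+2->D; (3,4):dx=+4,dy=-2->D
  (3,5):dx=-3,dy=-5->C; (4,5):dx=-7,dy=-3->C
Step 2: C = 7, D = 3, total pairs = 10.
Step 3: tau = (C - D)/(n(n-1)/2) = (7 - 3)/10 = 0.400000.
Step 4: Exact two-sided p-value (enumerate n! = 120 permutations of y under H0): p = 0.483333.
Step 5: alpha = 0.05. fail to reject H0.

tau_b = 0.4000 (C=7, D=3), p = 0.483333, fail to reject H0.


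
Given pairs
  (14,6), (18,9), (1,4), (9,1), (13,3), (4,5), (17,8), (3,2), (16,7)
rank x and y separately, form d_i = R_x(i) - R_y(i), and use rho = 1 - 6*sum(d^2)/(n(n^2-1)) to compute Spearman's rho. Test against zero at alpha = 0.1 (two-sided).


Step 1: Rank x and y separately (midranks; no ties here).
rank(x): 14->6, 18->9, 1->1, 9->4, 13->5, 4->3, 17->8, 3->2, 16->7
rank(y): 6->6, 9->9, 4->4, 1->1, 3->3, 5->5, 8->8, 2->2, 7->7
Step 2: d_i = R_x(i) - R_y(i); compute d_i^2.
  (6-6)^2=0, (9-9)^2=0, (1-4)^2=9, (4-1)^2=9, (5-3)^2=4, (3-5)^2=4, (8-8)^2=0, (2-2)^2=0, (7-7)^2=0
sum(d^2) = 26.
Step 3: rho = 1 - 6*26 / (9*(9^2 - 1)) = 1 - 156/720 = 0.783333.
Step 4: Under H0, t = rho * sqrt((n-2)/(1-rho^2)) = 3.3341 ~ t(7).
Step 5: Two-sided p-value from the t-distribution with 7 df = 0.012520.
Step 6: alpha = 0.1. reject H0.

rho = 0.7833, p = 0.012520, reject H0 at alpha = 0.1.


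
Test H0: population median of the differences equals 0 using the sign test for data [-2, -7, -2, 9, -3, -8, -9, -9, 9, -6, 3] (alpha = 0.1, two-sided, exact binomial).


Step 1: Discard zero differences. Original n = 11; n_eff = number of nonzero differences = 11.
Nonzero differences (with sign): -2, -7, -2, +9, -3, -8, -9, -9, +9, -6, +3
Step 2: Count signs: positive = 3, negative = 8.
Step 3: Under H0: P(positive) = 0.5, so the number of positives S ~ Bin(11, 0.5).
Step 4: Two-sided exact p-value = sum of Bin(11,0.5) probabilities at or below the observed probability = 0.226562.
Step 5: alpha = 0.1. fail to reject H0.

n_eff = 11, pos = 3, neg = 8, p = 0.226562, fail to reject H0.


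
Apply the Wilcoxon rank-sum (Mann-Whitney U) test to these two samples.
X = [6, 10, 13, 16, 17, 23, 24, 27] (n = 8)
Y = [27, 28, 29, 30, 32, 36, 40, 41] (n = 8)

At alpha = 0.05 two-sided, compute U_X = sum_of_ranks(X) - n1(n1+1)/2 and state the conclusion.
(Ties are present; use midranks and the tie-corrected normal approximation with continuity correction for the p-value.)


Step 1: Combine and sort all 16 observations; assign midranks.
sorted (value, group): (6,X), (10,X), (13,X), (16,X), (17,X), (23,X), (24,X), (27,X), (27,Y), (28,Y), (29,Y), (30,Y), (32,Y), (36,Y), (40,Y), (41,Y)
ranks: 6->1, 10->2, 13->3, 16->4, 17->5, 23->6, 24->7, 27->8.5, 27->8.5, 28->10, 29->11, 30->12, 32->13, 36->14, 40->15, 41->16
Step 2: Rank sum for X: R1 = 1 + 2 + 3 + 4 + 5 + 6 + 7 + 8.5 = 36.5.
Step 3: U_X = R1 - n1(n1+1)/2 = 36.5 - 8*9/2 = 36.5 - 36 = 0.5.
       U_Y = n1*n2 - U_X = 64 - 0.5 = 63.5.
Step 4: Ties are present, so use the tie-corrected normal approximation (with continuity correction) for the p-value.
Step 5: p-value = 0.001122; compare to alpha = 0.05. reject H0.

U_X = 0.5, p = 0.001122, reject H0 at alpha = 0.05.


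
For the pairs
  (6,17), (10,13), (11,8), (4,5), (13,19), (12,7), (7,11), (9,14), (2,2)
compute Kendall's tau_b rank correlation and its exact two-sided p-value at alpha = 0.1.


Step 1: Enumerate the 36 unordered pairs (i,j) with i<j and classify each by sign(x_j-x_i) * sign(y_j-y_i).
  (1,2):dx=+4,dy=-4->D; (1,3):dx=+5,dy=-9->D; (1,4):dx=-2,dy=-12->C; (1,5):dx=+7,dy=+2->C
  (1,6):dx=+6,dy=-10->D; (1,7):dx=+1,dy=-6->D; (1,8):dx=+3,dy=-3->D; (1,9):dx=-4,dy=-15->C
  (2,3):dx=+1,dy=-5->D; (2,4):dx=-6,dy=-8->C; (2,5):dx=+3,dy=+6->C; (2,6):dx=+2,dy=-6->D
  (2,7):dx=-3,dy=-2->C; (2,8):dx=-1,dy=+1->D; (2,9):dx=-8,dy=-11->C; (3,4):dx=-7,dy=-3->C
  (3,5):dx=+2,dy=+11->C; (3,6):dx=+1,dy=-1->D; (3,7):dx=-4,dy=+3->D; (3,8):dx=-2,dy=+6->D
  (3,9):dx=-9,dy=-6->C; (4,5):dx=+9,dy=+14->C; (4,6):dx=+8,dy=+2->C; (4,7):dx=+3,dy=+6->C
  (4,8):dx=+5,dy=+9->C; (4,9):dx=-2,dy=-3->C; (5,6):dx=-1,dy=-12->C; (5,7):dx=-6,dy=-8->C
  (5,8):dx=-4,dy=-5->C; (5,9):dx=-11,dy=-17->C; (6,7):dx=-5,dy=+4->D; (6,8):dx=-3,dy=+7->D
  (6,9):dx=-10,dy=-5->C; (7,8):dx=+2,dy=+3->C; (7,9):dx=-5,dy=-9->C; (8,9):dx=-7,dy=-12->C
Step 2: C = 23, D = 13, total pairs = 36.
Step 3: tau = (C - D)/(n(n-1)/2) = (23 - 13)/36 = 0.277778.
Step 4: Exact two-sided p-value (enumerate n! = 362880 permutations of y under H0): p = 0.358488.
Step 5: alpha = 0.1. fail to reject H0.

tau_b = 0.2778 (C=23, D=13), p = 0.358488, fail to reject H0.


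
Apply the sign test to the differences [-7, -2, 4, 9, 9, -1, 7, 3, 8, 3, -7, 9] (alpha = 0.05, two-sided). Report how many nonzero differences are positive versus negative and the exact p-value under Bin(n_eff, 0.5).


Step 1: Discard zero differences. Original n = 12; n_eff = number of nonzero differences = 12.
Nonzero differences (with sign): -7, -2, +4, +9, +9, -1, +7, +3, +8, +3, -7, +9
Step 2: Count signs: positive = 8, negative = 4.
Step 3: Under H0: P(positive) = 0.5, so the number of positives S ~ Bin(12, 0.5).
Step 4: Two-sided exact p-value = sum of Bin(12,0.5) probabilities at or below the observed probability = 0.387695.
Step 5: alpha = 0.05. fail to reject H0.

n_eff = 12, pos = 8, neg = 4, p = 0.387695, fail to reject H0.


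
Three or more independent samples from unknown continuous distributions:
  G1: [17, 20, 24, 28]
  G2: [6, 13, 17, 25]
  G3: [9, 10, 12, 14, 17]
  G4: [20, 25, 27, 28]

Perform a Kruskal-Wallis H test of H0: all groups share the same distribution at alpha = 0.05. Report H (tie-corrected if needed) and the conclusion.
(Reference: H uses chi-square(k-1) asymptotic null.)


Step 1: Combine all N = 17 observations and assign midranks.
sorted (value, group, rank): (6,G2,1), (9,G3,2), (10,G3,3), (12,G3,4), (13,G2,5), (14,G3,6), (17,G1,8), (17,G2,8), (17,G3,8), (20,G1,10.5), (20,G4,10.5), (24,G1,12), (25,G2,13.5), (25,G4,13.5), (27,G4,15), (28,G1,16.5), (28,G4,16.5)
Step 2: Sum ranks within each group.
R_1 = 47 (n_1 = 4)
R_2 = 27.5 (n_2 = 4)
R_3 = 23 (n_3 = 5)
R_4 = 55.5 (n_4 = 4)
Step 3: H = 12/(N(N+1)) * sum(R_i^2/n_i) - 3(N+1)
     = 12/(17*18) * (47^2/4 + 27.5^2/4 + 23^2/5 + 55.5^2/4) - 3*18
     = 0.039216 * 1617.17 - 54
     = 9.418627.
Step 4: Ties present; correction factor C = 1 - 42/(17^3 - 17) = 0.991422. Corrected H = 9.418627 / 0.991422 = 9.500124.
Step 5: Under H0, H ~ chi^2(3); p-value = 0.023330.
Step 6: alpha = 0.05. reject H0.

H = 9.5001, df = 3, p = 0.023330, reject H0.


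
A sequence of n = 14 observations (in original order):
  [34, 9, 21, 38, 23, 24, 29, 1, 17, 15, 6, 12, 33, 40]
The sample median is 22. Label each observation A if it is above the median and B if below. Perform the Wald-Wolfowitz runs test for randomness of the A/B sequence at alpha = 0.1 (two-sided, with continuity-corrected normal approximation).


Step 1: Compute median = 22; label A = above, B = below.
Labels in order: ABBAAAABBBBBAA  (n_A = 7, n_B = 7)
Step 2: Count runs R = 5.
Step 3: Under H0 (random ordering), E[R] = 2*n_A*n_B/(n_A+n_B) + 1 = 2*7*7/14 + 1 = 8.0000.
        Var[R] = 2*n_A*n_B*(2*n_A*n_B - n_A - n_B) / ((n_A+n_B)^2 * (n_A+n_B-1)) = 8232/2548 = 3.2308.
        SD[R] = 1.7974.
Step 4: Continuity-corrected z = (R + 0.5 - E[R]) / SD[R] = (5 + 0.5 - 8.0000) / 1.7974 = -1.3909.
Step 5: Two-sided p-value via normal approximation = 2*(1 - Phi(|z|)) = 0.164264.
Step 6: alpha = 0.1. fail to reject H0.

R = 5, z = -1.3909, p = 0.164264, fail to reject H0.


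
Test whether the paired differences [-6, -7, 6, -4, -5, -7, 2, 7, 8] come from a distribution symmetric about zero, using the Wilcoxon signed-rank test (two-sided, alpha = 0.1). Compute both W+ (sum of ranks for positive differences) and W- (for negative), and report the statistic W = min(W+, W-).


Step 1: Drop any zero differences (none here) and take |d_i|.
|d| = [6, 7, 6, 4, 5, 7, 2, 7, 8]
Step 2: Midrank |d_i| (ties get averaged ranks).
ranks: |6|->4.5, |7|->7, |6|->4.5, |4|->2, |5|->3, |7|->7, |2|->1, |7|->7, |8|->9
Step 3: Attach original signs; sum ranks with positive sign and with negative sign.
W+ = 4.5 + 1 + 7 + 9 = 21.5
W- = 4.5 + 7 + 2 + 3 + 7 = 23.5
(Check: W+ + W- = 45 should equal n(n+1)/2 = 45.)
Step 4: Test statistic W = min(W+, W-) = 21.5.
Step 5: Ties in |d|, so use the tie-corrected normal approximation.
        E[W] = n(n+1)/4 = 9*10/4 = 22.5.
        Tie groups: |d|=6 (t=2), |d|=7 (t=3); sum(t^3 - t) = 30.
        Var[W] = n(n+1)(2n+1)/24 - sum(t^3-t)/48 = 1710/24 - 30/48 = 70.625.
        z = (W - E[W]) / sqrt(Var[W]) = (21.5 - 22.5) / 8.4039 = -0.1190.
        Two-sided p = 2*Phi(z) = 0.905281.
Step 6: alpha = 0.1. fail to reject H0.

W+ = 21.5, W- = 23.5, W = min = 21.5, p = 0.905281, fail to reject H0.


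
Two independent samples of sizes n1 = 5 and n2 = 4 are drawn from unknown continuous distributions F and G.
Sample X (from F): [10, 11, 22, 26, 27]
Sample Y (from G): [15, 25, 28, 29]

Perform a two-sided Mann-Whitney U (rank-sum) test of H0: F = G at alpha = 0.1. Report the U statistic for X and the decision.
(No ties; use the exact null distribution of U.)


Step 1: Combine and sort all 9 observations; assign midranks.
sorted (value, group): (10,X), (11,X), (15,Y), (22,X), (25,Y), (26,X), (27,X), (28,Y), (29,Y)
ranks: 10->1, 11->2, 15->3, 22->4, 25->5, 26->6, 27->7, 28->8, 29->9
Step 2: Rank sum for X: R1 = 1 + 2 + 4 + 6 + 7 = 20.
Step 3: U_X = R1 - n1(n1+1)/2 = 20 - 5*6/2 = 20 - 15 = 5.
       U_Y = n1*n2 - U_X = 20 - 5 = 15.
Step 4: No ties, so the exact null distribution of U (based on enumerating the C(9,5) = 126 equally likely rank assignments) gives the two-sided p-value.
Step 5: p-value = 0.285714; compare to alpha = 0.1. fail to reject H0.

U_X = 5, p = 0.285714, fail to reject H0 at alpha = 0.1.


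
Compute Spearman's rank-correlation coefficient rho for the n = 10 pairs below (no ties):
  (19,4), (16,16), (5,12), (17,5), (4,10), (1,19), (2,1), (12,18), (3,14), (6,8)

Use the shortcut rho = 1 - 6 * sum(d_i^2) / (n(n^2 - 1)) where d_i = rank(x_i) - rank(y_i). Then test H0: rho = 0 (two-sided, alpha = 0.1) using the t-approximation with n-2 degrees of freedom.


Step 1: Rank x and y separately (midranks; no ties here).
rank(x): 19->10, 16->8, 5->5, 17->9, 4->4, 1->1, 2->2, 12->7, 3->3, 6->6
rank(y): 4->2, 16->8, 12->6, 5->3, 10->5, 19->10, 1->1, 18->9, 14->7, 8->4
Step 2: d_i = R_x(i) - R_y(i); compute d_i^2.
  (10-2)^2=64, (8-8)^2=0, (5-6)^2=1, (9-3)^2=36, (4-5)^2=1, (1-10)^2=81, (2-1)^2=1, (7-9)^2=4, (3-7)^2=16, (6-4)^2=4
sum(d^2) = 208.
Step 3: rho = 1 - 6*208 / (10*(10^2 - 1)) = 1 - 1248/990 = -0.260606.
Step 4: Under H0, t = rho * sqrt((n-2)/(1-rho^2)) = -0.7635 ~ t(8).
Step 5: Two-sided p-value from the t-distribution with 8 df = 0.467089.
Step 6: alpha = 0.1. fail to reject H0.

rho = -0.2606, p = 0.467089, fail to reject H0 at alpha = 0.1.


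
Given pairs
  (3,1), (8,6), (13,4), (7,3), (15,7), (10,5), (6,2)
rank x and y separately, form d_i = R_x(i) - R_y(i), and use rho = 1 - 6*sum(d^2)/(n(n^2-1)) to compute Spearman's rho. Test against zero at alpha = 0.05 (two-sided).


Step 1: Rank x and y separately (midranks; no ties here).
rank(x): 3->1, 8->4, 13->6, 7->3, 15->7, 10->5, 6->2
rank(y): 1->1, 6->6, 4->4, 3->3, 7->7, 5->5, 2->2
Step 2: d_i = R_x(i) - R_y(i); compute d_i^2.
  (1-1)^2=0, (4-6)^2=4, (6-4)^2=4, (3-3)^2=0, (7-7)^2=0, (5-5)^2=0, (2-2)^2=0
sum(d^2) = 8.
Step 3: rho = 1 - 6*8 / (7*(7^2 - 1)) = 1 - 48/336 = 0.857143.
Step 4: Under H0, t = rho * sqrt((n-2)/(1-rho^2)) = 3.7210 ~ t(5).
Step 5: Two-sided p-value from the t-distribution with 5 df = 0.013697.
Step 6: alpha = 0.05. reject H0.

rho = 0.8571, p = 0.013697, reject H0 at alpha = 0.05.


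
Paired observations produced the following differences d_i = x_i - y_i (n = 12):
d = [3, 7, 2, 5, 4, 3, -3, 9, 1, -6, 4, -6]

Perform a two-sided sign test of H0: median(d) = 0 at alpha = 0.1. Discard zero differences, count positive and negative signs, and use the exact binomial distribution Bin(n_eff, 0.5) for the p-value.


Step 1: Discard zero differences. Original n = 12; n_eff = number of nonzero differences = 12.
Nonzero differences (with sign): +3, +7, +2, +5, +4, +3, -3, +9, +1, -6, +4, -6
Step 2: Count signs: positive = 9, negative = 3.
Step 3: Under H0: P(positive) = 0.5, so the number of positives S ~ Bin(12, 0.5).
Step 4: Two-sided exact p-value = sum of Bin(12,0.5) probabilities at or below the observed probability = 0.145996.
Step 5: alpha = 0.1. fail to reject H0.

n_eff = 12, pos = 9, neg = 3, p = 0.145996, fail to reject H0.


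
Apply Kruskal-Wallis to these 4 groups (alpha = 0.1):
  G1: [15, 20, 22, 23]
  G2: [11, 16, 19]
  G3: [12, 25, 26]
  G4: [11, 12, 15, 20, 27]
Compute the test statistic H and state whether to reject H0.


Step 1: Combine all N = 15 observations and assign midranks.
sorted (value, group, rank): (11,G2,1.5), (11,G4,1.5), (12,G3,3.5), (12,G4,3.5), (15,G1,5.5), (15,G4,5.5), (16,G2,7), (19,G2,8), (20,G1,9.5), (20,G4,9.5), (22,G1,11), (23,G1,12), (25,G3,13), (26,G3,14), (27,G4,15)
Step 2: Sum ranks within each group.
R_1 = 38 (n_1 = 4)
R_2 = 16.5 (n_2 = 3)
R_3 = 30.5 (n_3 = 3)
R_4 = 35 (n_4 = 5)
Step 3: H = 12/(N(N+1)) * sum(R_i^2/n_i) - 3(N+1)
     = 12/(15*16) * (38^2/4 + 16.5^2/3 + 30.5^2/3 + 35^2/5) - 3*16
     = 0.050000 * 1006.83 - 48
     = 2.341667.
Step 4: Ties present; correction factor C = 1 - 24/(15^3 - 15) = 0.992857. Corrected H = 2.341667 / 0.992857 = 2.358513.
Step 5: Under H0, H ~ chi^2(3); p-value = 0.501404.
Step 6: alpha = 0.1. fail to reject H0.

H = 2.3585, df = 3, p = 0.501404, fail to reject H0.


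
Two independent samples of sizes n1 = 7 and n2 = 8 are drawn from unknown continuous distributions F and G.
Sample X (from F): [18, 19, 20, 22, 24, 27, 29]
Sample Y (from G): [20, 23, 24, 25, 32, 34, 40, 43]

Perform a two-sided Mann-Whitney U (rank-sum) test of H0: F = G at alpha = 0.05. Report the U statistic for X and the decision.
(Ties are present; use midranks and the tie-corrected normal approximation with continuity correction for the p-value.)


Step 1: Combine and sort all 15 observations; assign midranks.
sorted (value, group): (18,X), (19,X), (20,X), (20,Y), (22,X), (23,Y), (24,X), (24,Y), (25,Y), (27,X), (29,X), (32,Y), (34,Y), (40,Y), (43,Y)
ranks: 18->1, 19->2, 20->3.5, 20->3.5, 22->5, 23->6, 24->7.5, 24->7.5, 25->9, 27->10, 29->11, 32->12, 34->13, 40->14, 43->15
Step 2: Rank sum for X: R1 = 1 + 2 + 3.5 + 5 + 7.5 + 10 + 11 = 40.
Step 3: U_X = R1 - n1(n1+1)/2 = 40 - 7*8/2 = 40 - 28 = 12.
       U_Y = n1*n2 - U_X = 56 - 12 = 44.
Step 4: Ties are present, so use the tie-corrected normal approximation (with continuity correction) for the p-value.
Step 5: p-value = 0.072337; compare to alpha = 0.05. fail to reject H0.

U_X = 12, p = 0.072337, fail to reject H0 at alpha = 0.05.


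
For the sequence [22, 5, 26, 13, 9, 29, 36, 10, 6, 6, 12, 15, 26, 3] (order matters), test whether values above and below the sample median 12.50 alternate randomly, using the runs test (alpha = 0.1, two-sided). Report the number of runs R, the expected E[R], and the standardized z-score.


Step 1: Compute median = 12.50; label A = above, B = below.
Labels in order: ABAABAABBBBAAB  (n_A = 7, n_B = 7)
Step 2: Count runs R = 8.
Step 3: Under H0 (random ordering), E[R] = 2*n_A*n_B/(n_A+n_B) + 1 = 2*7*7/14 + 1 = 8.0000.
        Var[R] = 2*n_A*n_B*(2*n_A*n_B - n_A - n_B) / ((n_A+n_B)^2 * (n_A+n_B-1)) = 8232/2548 = 3.2308.
        SD[R] = 1.7974.
Step 4: R = E[R], so z = 0 with no continuity correction.
Step 5: Two-sided p-value via normal approximation = 2*(1 - Phi(|z|)) = 1.000000.
Step 6: alpha = 0.1. fail to reject H0.

R = 8, z = 0.0000, p = 1.000000, fail to reject H0.


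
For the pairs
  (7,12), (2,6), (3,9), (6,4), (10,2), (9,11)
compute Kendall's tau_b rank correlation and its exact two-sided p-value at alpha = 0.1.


Step 1: Enumerate the 15 unordered pairs (i,j) with i<j and classify each by sign(x_j-x_i) * sign(y_j-y_i).
  (1,2):dx=-5,dy=-6->C; (1,3):dx=-4,dy=-3->C; (1,4):dx=-1,dy=-8->C; (1,5):dx=+3,dy=-10->D
  (1,6):dx=+2,dy=-1->D; (2,3):dx=+1,dy=+3->C; (2,4):dx=+4,dy=-2->D; (2,5):dx=+8,dy=-4->D
  (2,6):dx=+7,dy=+5->C; (3,4):dx=+3,dy=-5->D; (3,5):dx=+7,dy=-7->D; (3,6):dx=+6,dy=+2->C
  (4,5):dx=+4,dy=-2->D; (4,6):dx=+3,dy=+7->C; (5,6):dx=-1,dy=+9->D
Step 2: C = 7, D = 8, total pairs = 15.
Step 3: tau = (C - D)/(n(n-1)/2) = (7 - 8)/15 = -0.066667.
Step 4: Exact two-sided p-value (enumerate n! = 720 permutations of y under H0): p = 1.000000.
Step 5: alpha = 0.1. fail to reject H0.

tau_b = -0.0667 (C=7, D=8), p = 1.000000, fail to reject H0.


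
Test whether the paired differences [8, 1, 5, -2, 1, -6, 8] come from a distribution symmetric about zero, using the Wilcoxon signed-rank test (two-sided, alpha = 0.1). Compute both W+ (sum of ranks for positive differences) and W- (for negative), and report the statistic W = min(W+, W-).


Step 1: Drop any zero differences (none here) and take |d_i|.
|d| = [8, 1, 5, 2, 1, 6, 8]
Step 2: Midrank |d_i| (ties get averaged ranks).
ranks: |8|->6.5, |1|->1.5, |5|->4, |2|->3, |1|->1.5, |6|->5, |8|->6.5
Step 3: Attach original signs; sum ranks with positive sign and with negative sign.
W+ = 6.5 + 1.5 + 4 + 1.5 + 6.5 = 20
W- = 3 + 5 = 8
(Check: W+ + W- = 28 should equal n(n+1)/2 = 28.)
Step 4: Test statistic W = min(W+, W-) = 8.
Step 5: Ties in |d|, so use the tie-corrected normal approximation.
        E[W] = n(n+1)/4 = 7*8/4 = 14.
        Tie groups: |d|=1 (t=2), |d|=8 (t=2); sum(t^3 - t) = 12.
        Var[W] = n(n+1)(2n+1)/24 - sum(t^3-t)/48 = 840/24 - 12/48 = 34.75.
        z = (W - E[W]) / sqrt(Var[W]) = (8 - 14) / 5.8949 = -1.0178.
        Two-sided p = 2*Phi(z) = 0.308760.
Step 6: alpha = 0.1. fail to reject H0.

W+ = 20, W- = 8, W = min = 8, p = 0.308760, fail to reject H0.


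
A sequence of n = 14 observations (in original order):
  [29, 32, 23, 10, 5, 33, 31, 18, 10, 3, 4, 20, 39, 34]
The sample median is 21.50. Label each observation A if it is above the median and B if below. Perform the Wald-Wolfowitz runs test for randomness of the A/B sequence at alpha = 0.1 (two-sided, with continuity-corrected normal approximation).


Step 1: Compute median = 21.50; label A = above, B = below.
Labels in order: AAABBAABBBBBAA  (n_A = 7, n_B = 7)
Step 2: Count runs R = 5.
Step 3: Under H0 (random ordering), E[R] = 2*n_A*n_B/(n_A+n_B) + 1 = 2*7*7/14 + 1 = 8.0000.
        Var[R] = 2*n_A*n_B*(2*n_A*n_B - n_A - n_B) / ((n_A+n_B)^2 * (n_A+n_B-1)) = 8232/2548 = 3.2308.
        SD[R] = 1.7974.
Step 4: Continuity-corrected z = (R + 0.5 - E[R]) / SD[R] = (5 + 0.5 - 8.0000) / 1.7974 = -1.3909.
Step 5: Two-sided p-value via normal approximation = 2*(1 - Phi(|z|)) = 0.164264.
Step 6: alpha = 0.1. fail to reject H0.

R = 5, z = -1.3909, p = 0.164264, fail to reject H0.


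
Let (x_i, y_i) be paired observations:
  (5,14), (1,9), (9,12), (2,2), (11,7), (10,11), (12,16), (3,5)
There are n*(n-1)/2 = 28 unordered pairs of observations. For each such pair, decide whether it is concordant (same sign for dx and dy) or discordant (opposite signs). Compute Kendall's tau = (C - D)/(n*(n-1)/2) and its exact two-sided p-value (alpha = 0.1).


Step 1: Enumerate the 28 unordered pairs (i,j) with i<j and classify each by sign(x_j-x_i) * sign(y_j-y_i).
  (1,2):dx=-4,dy=-5->C; (1,3):dx=+4,dy=-2->D; (1,4):dx=-3,dy=-12->C; (1,5):dx=+6,dy=-7->D
  (1,6):dx=+5,dy=-3->D; (1,7):dx=+7,dy=+2->C; (1,8):dx=-2,dy=-9->C; (2,3):dx=+8,dy=+3->C
  (2,4):dx=+1,dy=-7->D; (2,5):dx=+10,dy=-2->D; (2,6):dx=+9,dy=+2->C; (2,7):dx=+11,dy=+7->C
  (2,8):dx=+2,dy=-4->D; (3,4):dx=-7,dy=-10->C; (3,5):dx=+2,dy=-5->D; (3,6):dx=+1,dy=-1->D
  (3,7):dx=+3,dy=+4->C; (3,8):dx=-6,dy=-7->C; (4,5):dx=+9,dy=+5->C; (4,6):dx=+8,dy=+9->C
  (4,7):dx=+10,dy=+14->C; (4,8):dx=+1,dy=+3->C; (5,6):dx=-1,dy=+4->D; (5,7):dx=+1,dy=+9->C
  (5,8):dx=-8,dy=-2->C; (6,7):dx=+2,dy=+5->C; (6,8):dx=-7,dy=-6->C; (7,8):dx=-9,dy=-11->C
Step 2: C = 19, D = 9, total pairs = 28.
Step 3: tau = (C - D)/(n(n-1)/2) = (19 - 9)/28 = 0.357143.
Step 4: Exact two-sided p-value (enumerate n! = 40320 permutations of y under H0): p = 0.275099.
Step 5: alpha = 0.1. fail to reject H0.

tau_b = 0.3571 (C=19, D=9), p = 0.275099, fail to reject H0.


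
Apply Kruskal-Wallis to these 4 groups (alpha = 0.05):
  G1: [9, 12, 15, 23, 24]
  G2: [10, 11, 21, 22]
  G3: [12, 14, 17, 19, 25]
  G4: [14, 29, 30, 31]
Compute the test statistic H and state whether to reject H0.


Step 1: Combine all N = 18 observations and assign midranks.
sorted (value, group, rank): (9,G1,1), (10,G2,2), (11,G2,3), (12,G1,4.5), (12,G3,4.5), (14,G3,6.5), (14,G4,6.5), (15,G1,8), (17,G3,9), (19,G3,10), (21,G2,11), (22,G2,12), (23,G1,13), (24,G1,14), (25,G3,15), (29,G4,16), (30,G4,17), (31,G4,18)
Step 2: Sum ranks within each group.
R_1 = 40.5 (n_1 = 5)
R_2 = 28 (n_2 = 4)
R_3 = 45 (n_3 = 5)
R_4 = 57.5 (n_4 = 4)
Step 3: H = 12/(N(N+1)) * sum(R_i^2/n_i) - 3(N+1)
     = 12/(18*19) * (40.5^2/5 + 28^2/4 + 45^2/5 + 57.5^2/4) - 3*19
     = 0.035088 * 1755.61 - 57
     = 4.600439.
Step 4: Ties present; correction factor C = 1 - 12/(18^3 - 18) = 0.997936. Corrected H = 4.600439 / 0.997936 = 4.609953.
Step 5: Under H0, H ~ chi^2(3); p-value = 0.202690.
Step 6: alpha = 0.05. fail to reject H0.

H = 4.6100, df = 3, p = 0.202690, fail to reject H0.


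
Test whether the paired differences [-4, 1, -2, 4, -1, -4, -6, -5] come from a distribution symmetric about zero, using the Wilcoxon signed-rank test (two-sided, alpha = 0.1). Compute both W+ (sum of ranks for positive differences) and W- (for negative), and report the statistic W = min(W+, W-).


Step 1: Drop any zero differences (none here) and take |d_i|.
|d| = [4, 1, 2, 4, 1, 4, 6, 5]
Step 2: Midrank |d_i| (ties get averaged ranks).
ranks: |4|->5, |1|->1.5, |2|->3, |4|->5, |1|->1.5, |4|->5, |6|->8, |5|->7
Step 3: Attach original signs; sum ranks with positive sign and with negative sign.
W+ = 1.5 + 5 = 6.5
W- = 5 + 3 + 1.5 + 5 + 8 + 7 = 29.5
(Check: W+ + W- = 36 should equal n(n+1)/2 = 36.)
Step 4: Test statistic W = min(W+, W-) = 6.5.
Step 5: Ties in |d|, so use the tie-corrected normal approximation.
        E[W] = n(n+1)/4 = 8*9/4 = 18.
        Tie groups: |d|=1 (t=2), |d|=4 (t=3); sum(t^3 - t) = 30.
        Var[W] = n(n+1)(2n+1)/24 - sum(t^3-t)/48 = 1224/24 - 30/48 = 50.375.
        z = (W - E[W]) / sqrt(Var[W]) = (6.5 - 18) / 7.0975 = -1.6203.
        Two-sided p = 2*Phi(z) = 0.105172.
Step 6: alpha = 0.1. fail to reject H0.

W+ = 6.5, W- = 29.5, W = min = 6.5, p = 0.105172, fail to reject H0.


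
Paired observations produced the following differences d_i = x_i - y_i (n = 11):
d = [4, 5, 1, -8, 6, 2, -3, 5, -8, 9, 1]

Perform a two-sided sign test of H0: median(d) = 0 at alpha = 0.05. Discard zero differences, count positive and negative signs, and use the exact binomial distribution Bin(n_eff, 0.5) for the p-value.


Step 1: Discard zero differences. Original n = 11; n_eff = number of nonzero differences = 11.
Nonzero differences (with sign): +4, +5, +1, -8, +6, +2, -3, +5, -8, +9, +1
Step 2: Count signs: positive = 8, negative = 3.
Step 3: Under H0: P(positive) = 0.5, so the number of positives S ~ Bin(11, 0.5).
Step 4: Two-sided exact p-value = sum of Bin(11,0.5) probabilities at or below the observed probability = 0.226562.
Step 5: alpha = 0.05. fail to reject H0.

n_eff = 11, pos = 8, neg = 3, p = 0.226562, fail to reject H0.


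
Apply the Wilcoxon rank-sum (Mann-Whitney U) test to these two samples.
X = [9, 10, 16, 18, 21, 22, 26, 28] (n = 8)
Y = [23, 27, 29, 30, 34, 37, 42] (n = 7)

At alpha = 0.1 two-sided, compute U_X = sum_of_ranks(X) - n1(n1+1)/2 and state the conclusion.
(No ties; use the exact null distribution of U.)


Step 1: Combine and sort all 15 observations; assign midranks.
sorted (value, group): (9,X), (10,X), (16,X), (18,X), (21,X), (22,X), (23,Y), (26,X), (27,Y), (28,X), (29,Y), (30,Y), (34,Y), (37,Y), (42,Y)
ranks: 9->1, 10->2, 16->3, 18->4, 21->5, 22->6, 23->7, 26->8, 27->9, 28->10, 29->11, 30->12, 34->13, 37->14, 42->15
Step 2: Rank sum for X: R1 = 1 + 2 + 3 + 4 + 5 + 6 + 8 + 10 = 39.
Step 3: U_X = R1 - n1(n1+1)/2 = 39 - 8*9/2 = 39 - 36 = 3.
       U_Y = n1*n2 - U_X = 56 - 3 = 53.
Step 4: No ties, so the exact null distribution of U (based on enumerating the C(15,8) = 6435 equally likely rank assignments) gives the two-sided p-value.
Step 5: p-value = 0.002176; compare to alpha = 0.1. reject H0.

U_X = 3, p = 0.002176, reject H0 at alpha = 0.1.


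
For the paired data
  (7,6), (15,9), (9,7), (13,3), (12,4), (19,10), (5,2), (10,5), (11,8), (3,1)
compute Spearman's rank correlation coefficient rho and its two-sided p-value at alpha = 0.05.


Step 1: Rank x and y separately (midranks; no ties here).
rank(x): 7->3, 15->9, 9->4, 13->8, 12->7, 19->10, 5->2, 10->5, 11->6, 3->1
rank(y): 6->6, 9->9, 7->7, 3->3, 4->4, 10->10, 2->2, 5->5, 8->8, 1->1
Step 2: d_i = R_x(i) - R_y(i); compute d_i^2.
  (3-6)^2=9, (9-9)^2=0, (4-7)^2=9, (8-3)^2=25, (7-4)^2=9, (10-10)^2=0, (2-2)^2=0, (5-5)^2=0, (6-8)^2=4, (1-1)^2=0
sum(d^2) = 56.
Step 3: rho = 1 - 6*56 / (10*(10^2 - 1)) = 1 - 336/990 = 0.660606.
Step 4: Under H0, t = rho * sqrt((n-2)/(1-rho^2)) = 2.4889 ~ t(8).
Step 5: Two-sided p-value from the t-distribution with 8 df = 0.037588.
Step 6: alpha = 0.05. reject H0.

rho = 0.6606, p = 0.037588, reject H0 at alpha = 0.05.


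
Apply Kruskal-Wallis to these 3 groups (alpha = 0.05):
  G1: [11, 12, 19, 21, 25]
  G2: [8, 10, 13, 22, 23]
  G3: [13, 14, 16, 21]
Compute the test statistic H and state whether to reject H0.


Step 1: Combine all N = 14 observations and assign midranks.
sorted (value, group, rank): (8,G2,1), (10,G2,2), (11,G1,3), (12,G1,4), (13,G2,5.5), (13,G3,5.5), (14,G3,7), (16,G3,8), (19,G1,9), (21,G1,10.5), (21,G3,10.5), (22,G2,12), (23,G2,13), (25,G1,14)
Step 2: Sum ranks within each group.
R_1 = 40.5 (n_1 = 5)
R_2 = 33.5 (n_2 = 5)
R_3 = 31 (n_3 = 4)
Step 3: H = 12/(N(N+1)) * sum(R_i^2/n_i) - 3(N+1)
     = 12/(14*15) * (40.5^2/5 + 33.5^2/5 + 31^2/4) - 3*15
     = 0.057143 * 792.75 - 45
     = 0.300000.
Step 4: Ties present; correction factor C = 1 - 12/(14^3 - 14) = 0.995604. Corrected H = 0.300000 / 0.995604 = 0.301325.
Step 5: Under H0, H ~ chi^2(2); p-value = 0.860138.
Step 6: alpha = 0.05. fail to reject H0.

H = 0.3013, df = 2, p = 0.860138, fail to reject H0.


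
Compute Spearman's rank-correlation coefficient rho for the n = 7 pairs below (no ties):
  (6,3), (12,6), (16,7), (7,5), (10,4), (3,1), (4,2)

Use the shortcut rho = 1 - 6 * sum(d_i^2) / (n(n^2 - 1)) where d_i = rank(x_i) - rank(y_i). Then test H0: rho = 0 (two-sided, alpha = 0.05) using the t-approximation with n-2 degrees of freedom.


Step 1: Rank x and y separately (midranks; no ties here).
rank(x): 6->3, 12->6, 16->7, 7->4, 10->5, 3->1, 4->2
rank(y): 3->3, 6->6, 7->7, 5->5, 4->4, 1->1, 2->2
Step 2: d_i = R_x(i) - R_y(i); compute d_i^2.
  (3-3)^2=0, (6-6)^2=0, (7-7)^2=0, (4-5)^2=1, (5-4)^2=1, (1-1)^2=0, (2-2)^2=0
sum(d^2) = 2.
Step 3: rho = 1 - 6*2 / (7*(7^2 - 1)) = 1 - 12/336 = 0.964286.
Step 4: Under H0, t = rho * sqrt((n-2)/(1-rho^2)) = 8.1408 ~ t(5).
Step 5: Two-sided p-value from the t-distribution with 5 df = 0.000454.
Step 6: alpha = 0.05. reject H0.

rho = 0.9643, p = 0.000454, reject H0 at alpha = 0.05.


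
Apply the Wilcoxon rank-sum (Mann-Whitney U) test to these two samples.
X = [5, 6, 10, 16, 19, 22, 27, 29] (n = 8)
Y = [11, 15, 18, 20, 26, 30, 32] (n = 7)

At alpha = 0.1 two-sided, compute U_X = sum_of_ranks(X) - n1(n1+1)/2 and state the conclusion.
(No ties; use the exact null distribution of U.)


Step 1: Combine and sort all 15 observations; assign midranks.
sorted (value, group): (5,X), (6,X), (10,X), (11,Y), (15,Y), (16,X), (18,Y), (19,X), (20,Y), (22,X), (26,Y), (27,X), (29,X), (30,Y), (32,Y)
ranks: 5->1, 6->2, 10->3, 11->4, 15->5, 16->6, 18->7, 19->8, 20->9, 22->10, 26->11, 27->12, 29->13, 30->14, 32->15
Step 2: Rank sum for X: R1 = 1 + 2 + 3 + 6 + 8 + 10 + 12 + 13 = 55.
Step 3: U_X = R1 - n1(n1+1)/2 = 55 - 8*9/2 = 55 - 36 = 19.
       U_Y = n1*n2 - U_X = 56 - 19 = 37.
Step 4: No ties, so the exact null distribution of U (based on enumerating the C(15,8) = 6435 equally likely rank assignments) gives the two-sided p-value.
Step 5: p-value = 0.335664; compare to alpha = 0.1. fail to reject H0.

U_X = 19, p = 0.335664, fail to reject H0 at alpha = 0.1.


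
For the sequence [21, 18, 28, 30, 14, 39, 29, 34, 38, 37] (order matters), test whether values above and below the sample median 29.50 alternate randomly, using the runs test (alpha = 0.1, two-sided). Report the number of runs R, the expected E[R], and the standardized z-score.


Step 1: Compute median = 29.50; label A = above, B = below.
Labels in order: BBBABABAAA  (n_A = 5, n_B = 5)
Step 2: Count runs R = 6.
Step 3: Under H0 (random ordering), E[R] = 2*n_A*n_B/(n_A+n_B) + 1 = 2*5*5/10 + 1 = 6.0000.
        Var[R] = 2*n_A*n_B*(2*n_A*n_B - n_A - n_B) / ((n_A+n_B)^2 * (n_A+n_B-1)) = 2000/900 = 2.2222.
        SD[R] = 1.4907.
Step 4: R = E[R], so z = 0 with no continuity correction.
Step 5: Two-sided p-value via normal approximation = 2*(1 - Phi(|z|)) = 1.000000.
Step 6: alpha = 0.1. fail to reject H0.

R = 6, z = 0.0000, p = 1.000000, fail to reject H0.


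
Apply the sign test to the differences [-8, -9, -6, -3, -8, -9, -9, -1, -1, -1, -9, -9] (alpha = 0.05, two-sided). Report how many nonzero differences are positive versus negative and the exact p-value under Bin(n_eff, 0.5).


Step 1: Discard zero differences. Original n = 12; n_eff = number of nonzero differences = 12.
Nonzero differences (with sign): -8, -9, -6, -3, -8, -9, -9, -1, -1, -1, -9, -9
Step 2: Count signs: positive = 0, negative = 12.
Step 3: Under H0: P(positive) = 0.5, so the number of positives S ~ Bin(12, 0.5).
Step 4: Two-sided exact p-value = sum of Bin(12,0.5) probabilities at or below the observed probability = 0.000488.
Step 5: alpha = 0.05. reject H0.

n_eff = 12, pos = 0, neg = 12, p = 0.000488, reject H0.
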